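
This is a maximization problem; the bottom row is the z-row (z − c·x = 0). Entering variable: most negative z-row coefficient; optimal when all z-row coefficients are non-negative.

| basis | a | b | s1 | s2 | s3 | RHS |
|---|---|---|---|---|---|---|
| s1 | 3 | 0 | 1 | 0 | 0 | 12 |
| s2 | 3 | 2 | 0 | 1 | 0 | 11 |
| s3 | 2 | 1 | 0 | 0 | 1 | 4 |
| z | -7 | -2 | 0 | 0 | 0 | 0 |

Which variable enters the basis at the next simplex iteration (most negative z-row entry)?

a

Negative z-row entries: a: -7, b: -2.
The most negative is -7 in column a, so a enters.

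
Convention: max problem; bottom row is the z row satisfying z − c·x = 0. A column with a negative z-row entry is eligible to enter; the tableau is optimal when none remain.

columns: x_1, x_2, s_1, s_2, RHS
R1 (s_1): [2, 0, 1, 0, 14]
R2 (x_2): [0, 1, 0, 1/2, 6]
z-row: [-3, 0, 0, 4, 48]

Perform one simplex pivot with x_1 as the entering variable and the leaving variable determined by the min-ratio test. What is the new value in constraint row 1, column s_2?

Ratio test on column x_1 — row 1: 14/2 = 7; row 2: entry 0 ≤ 0. Minimum is 7 at row 1 (s_1 leaves); pivot element 2.
Divide row 1 by 2; eliminate column x_1 from the other rows.
In the new row 1, the s_2 entry is the old entry divided by the pivot: 0/2 = 0.

0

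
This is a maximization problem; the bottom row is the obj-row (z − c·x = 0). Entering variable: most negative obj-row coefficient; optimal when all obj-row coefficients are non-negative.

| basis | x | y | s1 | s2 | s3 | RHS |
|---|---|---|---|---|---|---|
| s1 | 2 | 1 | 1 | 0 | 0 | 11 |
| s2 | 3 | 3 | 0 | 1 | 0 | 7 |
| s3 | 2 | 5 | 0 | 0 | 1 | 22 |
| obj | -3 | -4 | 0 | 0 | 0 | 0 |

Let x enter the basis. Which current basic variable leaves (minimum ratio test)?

Column x entries and ratios — s1: 11/2 = 11/2; s2: 7/3 = 7/3; s3: 22/2 = 11.
Smallest ratio is 7/3 in the row of s2, so s2 leaves.

s2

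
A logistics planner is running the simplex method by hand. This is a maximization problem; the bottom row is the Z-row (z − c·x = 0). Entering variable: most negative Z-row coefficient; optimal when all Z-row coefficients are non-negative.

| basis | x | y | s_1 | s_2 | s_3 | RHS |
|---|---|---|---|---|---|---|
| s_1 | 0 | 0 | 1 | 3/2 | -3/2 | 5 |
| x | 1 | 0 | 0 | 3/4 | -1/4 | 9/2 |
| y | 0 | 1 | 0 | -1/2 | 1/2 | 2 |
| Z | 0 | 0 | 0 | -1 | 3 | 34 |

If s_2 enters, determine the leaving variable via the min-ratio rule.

Column s_2 entries and ratios — s_1: 5/(3/2) = 10/3; x: (9/2)/(3/4) = 6; y: -1/2 ≤ 0, skip.
Smallest ratio is 10/3 in the row of s_1, so s_1 leaves.

s_1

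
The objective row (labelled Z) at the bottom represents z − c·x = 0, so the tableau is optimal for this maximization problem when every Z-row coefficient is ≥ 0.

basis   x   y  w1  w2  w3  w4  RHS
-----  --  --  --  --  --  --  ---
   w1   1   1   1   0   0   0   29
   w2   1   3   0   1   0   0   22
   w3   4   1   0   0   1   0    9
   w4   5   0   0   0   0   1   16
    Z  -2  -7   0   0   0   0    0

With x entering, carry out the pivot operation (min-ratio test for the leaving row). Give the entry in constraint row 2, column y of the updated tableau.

Ratio test on column x — row 1: 29/1 = 29; row 2: 22/1 = 22; row 3: 9/4 = 9/4; row 4: 16/5 = 16/5. Minimum is 9/4 at row 3 (w3 leaves); pivot element 4.
Divide row 3 by 4; eliminate column x from the other rows.
Row 2 update in column y: 3 − 1·(1/4) = 11/4.

11/4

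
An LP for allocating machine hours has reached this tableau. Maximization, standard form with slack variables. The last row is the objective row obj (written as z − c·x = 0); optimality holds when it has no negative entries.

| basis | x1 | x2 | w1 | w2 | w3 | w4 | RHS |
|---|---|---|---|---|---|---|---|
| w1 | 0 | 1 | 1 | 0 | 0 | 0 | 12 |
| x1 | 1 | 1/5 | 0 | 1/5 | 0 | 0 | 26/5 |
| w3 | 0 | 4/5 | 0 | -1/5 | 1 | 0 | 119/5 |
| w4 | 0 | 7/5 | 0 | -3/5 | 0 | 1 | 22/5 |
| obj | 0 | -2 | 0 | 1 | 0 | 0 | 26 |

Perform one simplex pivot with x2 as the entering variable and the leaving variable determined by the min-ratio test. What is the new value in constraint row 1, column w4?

Ratio test on column x2 — row 1: 12/1 = 12; row 2: (26/5)/(1/5) = 26; row 3: (119/5)/(4/5) = 119/4; row 4: (22/5)/(7/5) = 22/7. Minimum is 22/7 at row 4 (w4 leaves); pivot element 7/5.
Divide row 4 by 7/5; eliminate column x2 from the other rows.
Row 1 update in column w4: 0 − 1·(5/7) = -5/7.

-5/7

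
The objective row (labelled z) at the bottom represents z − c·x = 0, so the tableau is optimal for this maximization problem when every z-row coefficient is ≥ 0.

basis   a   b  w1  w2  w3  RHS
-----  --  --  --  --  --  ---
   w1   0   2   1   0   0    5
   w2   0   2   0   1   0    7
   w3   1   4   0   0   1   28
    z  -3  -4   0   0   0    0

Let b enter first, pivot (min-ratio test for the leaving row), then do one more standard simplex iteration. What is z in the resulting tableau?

Ratio test on column b — row 1: 5/2 = 5/2; row 2: 7/2 = 7/2; row 3: 28/4 = 7. Minimum is 5/2 at row 1 (w1 leaves); pivot element 2.
Pivot on row 1; the z-row RHS becomes 0 − (-4)·(5/2) = 10.
Next entering variable (most negative z-row entry -3): a.
Ratio test on column a — row 1: entry 0 ≤ 0; row 2: entry 0 ≤ 0; row 3: 18/1 = 18. Minimum is 18 at row 3 (w3 leaves); pivot element 1.
After the second pivot the z-row RHS is 10 − (-3)·18 = 64.

64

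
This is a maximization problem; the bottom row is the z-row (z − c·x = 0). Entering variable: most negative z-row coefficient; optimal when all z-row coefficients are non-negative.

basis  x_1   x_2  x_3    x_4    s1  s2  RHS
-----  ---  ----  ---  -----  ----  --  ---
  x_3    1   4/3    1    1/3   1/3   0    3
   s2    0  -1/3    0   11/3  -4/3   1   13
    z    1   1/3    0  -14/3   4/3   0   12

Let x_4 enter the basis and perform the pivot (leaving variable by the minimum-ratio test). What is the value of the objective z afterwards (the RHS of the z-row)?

Ratio test on column x_4 — row 1: 3/(1/3) = 9; row 2: 13/(11/3) = 39/11. Minimum is 39/11 at row 2 (s2 leaves); pivot element 11/3.
Pivot on row 2; the z-row RHS becomes 12 − (-14/3)·(39/11) = 314/11.

314/11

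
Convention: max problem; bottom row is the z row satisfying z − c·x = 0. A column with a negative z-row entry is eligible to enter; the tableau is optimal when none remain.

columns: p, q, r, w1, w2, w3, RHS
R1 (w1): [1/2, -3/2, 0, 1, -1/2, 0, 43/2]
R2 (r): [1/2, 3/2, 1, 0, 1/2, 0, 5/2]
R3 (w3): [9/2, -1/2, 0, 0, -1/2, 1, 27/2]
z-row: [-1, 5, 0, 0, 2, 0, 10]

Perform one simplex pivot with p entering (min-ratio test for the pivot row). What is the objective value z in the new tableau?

Ratio test on column p — row 1: (43/2)/(1/2) = 43; row 2: (5/2)/(1/2) = 5; row 3: (27/2)/(9/2) = 3. Minimum is 3 at row 3 (w3 leaves); pivot element 9/2.
Pivot on row 3; the z-row RHS becomes 10 − (-1)·3 = 13.

13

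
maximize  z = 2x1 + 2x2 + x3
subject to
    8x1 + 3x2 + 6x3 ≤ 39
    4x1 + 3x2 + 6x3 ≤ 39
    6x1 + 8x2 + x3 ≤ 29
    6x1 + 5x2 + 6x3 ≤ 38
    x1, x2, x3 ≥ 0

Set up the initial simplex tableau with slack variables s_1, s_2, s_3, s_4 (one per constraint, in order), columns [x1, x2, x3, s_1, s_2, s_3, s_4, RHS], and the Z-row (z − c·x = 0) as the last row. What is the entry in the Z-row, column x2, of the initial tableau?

The Z-row carries the negated objective coefficients: the x2 entry is -2.

-2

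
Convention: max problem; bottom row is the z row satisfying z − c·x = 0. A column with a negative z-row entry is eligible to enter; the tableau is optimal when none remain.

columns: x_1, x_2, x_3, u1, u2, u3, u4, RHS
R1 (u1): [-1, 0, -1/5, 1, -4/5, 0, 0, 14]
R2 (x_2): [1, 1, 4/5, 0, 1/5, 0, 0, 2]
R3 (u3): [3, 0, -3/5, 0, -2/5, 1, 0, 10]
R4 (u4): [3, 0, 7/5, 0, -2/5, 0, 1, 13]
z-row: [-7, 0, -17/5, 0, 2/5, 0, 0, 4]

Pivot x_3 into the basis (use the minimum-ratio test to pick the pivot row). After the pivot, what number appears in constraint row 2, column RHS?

Ratio test on column x_3 — row 1: entry -1/5 ≤ 0; row 2: 2/(4/5) = 5/2; row 3: entry -3/5 ≤ 0; row 4: 13/(7/5) = 65/7. Minimum is 5/2 at row 2 (x_2 leaves); pivot element 4/5.
Divide row 2 by 4/5; eliminate column x_3 from the other rows.
In the new row 2, the RHS entry is the old entry divided by the pivot: 2/(4/5) = 5/2.

5/2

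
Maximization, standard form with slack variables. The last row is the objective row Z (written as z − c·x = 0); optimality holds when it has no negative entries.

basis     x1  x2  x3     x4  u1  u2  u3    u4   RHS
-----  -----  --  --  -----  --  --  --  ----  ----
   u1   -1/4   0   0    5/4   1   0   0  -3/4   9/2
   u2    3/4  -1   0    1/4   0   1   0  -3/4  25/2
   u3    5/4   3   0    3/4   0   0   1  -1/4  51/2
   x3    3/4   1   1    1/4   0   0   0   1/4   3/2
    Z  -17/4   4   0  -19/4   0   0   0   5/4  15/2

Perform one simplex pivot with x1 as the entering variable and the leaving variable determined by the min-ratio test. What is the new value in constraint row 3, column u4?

-2/3

Ratio test on column x1 — row 1: entry -1/4 ≤ 0; row 2: (25/2)/(3/4) = 50/3; row 3: (51/2)/(5/4) = 102/5; row 4: (3/2)/(3/4) = 2. Minimum is 2 at row 4 (x3 leaves); pivot element 3/4.
Divide row 4 by 3/4; eliminate column x1 from the other rows.
Row 3 update in column u4: -1/4 − (5/4)·(1/3) = -2/3.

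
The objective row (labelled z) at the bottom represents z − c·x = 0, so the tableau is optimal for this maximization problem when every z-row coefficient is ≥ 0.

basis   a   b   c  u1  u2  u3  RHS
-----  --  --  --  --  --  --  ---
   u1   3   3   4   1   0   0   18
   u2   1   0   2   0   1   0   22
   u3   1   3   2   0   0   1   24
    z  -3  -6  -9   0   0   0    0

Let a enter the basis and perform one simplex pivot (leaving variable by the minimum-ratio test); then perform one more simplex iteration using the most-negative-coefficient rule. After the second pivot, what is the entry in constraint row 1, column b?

Ratio test on column a — row 1: 18/3 = 6; row 2: 22/1 = 22; row 3: 24/1 = 24. Minimum is 6 at row 1 (u1 leaves); pivot element 3.
Divide row 1 by 3; eliminate column a from the other rows.
Second iteration: most negative z-row entry is -5 in column c, so c enters.
Ratio test on column c — row 1: 6/(4/3) = 9/2; row 2: 16/(2/3) = 24; row 3: 18/(2/3) = 27. Minimum is 9/2 at row 1 (a leaves); pivot element 4/3.
Divide row 1 by 4/3; eliminate column c from the other rows.
After both pivots, the entry at constraint row 1, column b is 3/4.

3/4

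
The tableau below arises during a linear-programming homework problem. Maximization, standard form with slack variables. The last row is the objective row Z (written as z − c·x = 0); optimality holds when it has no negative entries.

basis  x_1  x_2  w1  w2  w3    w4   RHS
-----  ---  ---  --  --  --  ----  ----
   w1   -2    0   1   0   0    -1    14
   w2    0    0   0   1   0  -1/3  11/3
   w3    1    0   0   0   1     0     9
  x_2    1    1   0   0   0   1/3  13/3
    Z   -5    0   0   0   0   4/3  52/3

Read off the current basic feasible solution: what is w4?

w4 is not in the basis, so in the current basic feasible solution w4 = 0.

0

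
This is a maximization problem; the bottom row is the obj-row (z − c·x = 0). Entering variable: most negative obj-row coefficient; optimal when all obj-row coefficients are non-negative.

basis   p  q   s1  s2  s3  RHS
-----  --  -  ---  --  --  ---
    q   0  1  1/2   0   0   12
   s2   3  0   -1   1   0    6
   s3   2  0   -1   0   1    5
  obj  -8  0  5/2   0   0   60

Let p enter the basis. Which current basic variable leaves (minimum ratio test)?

s2

Column p entries and ratios — q: 0 ≤ 0, skip; s2: 6/3 = 2; s3: 5/2 = 5/2.
Smallest ratio is 2 in the row of s2, so s2 leaves.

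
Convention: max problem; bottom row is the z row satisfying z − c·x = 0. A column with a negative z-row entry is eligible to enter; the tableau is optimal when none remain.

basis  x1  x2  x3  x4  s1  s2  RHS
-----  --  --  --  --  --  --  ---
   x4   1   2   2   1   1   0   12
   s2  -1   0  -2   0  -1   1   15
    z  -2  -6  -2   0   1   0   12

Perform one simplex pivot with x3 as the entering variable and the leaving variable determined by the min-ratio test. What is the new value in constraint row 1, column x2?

1

Ratio test on column x3 — row 1: 12/2 = 6; row 2: entry -2 ≤ 0. Minimum is 6 at row 1 (x4 leaves); pivot element 2.
Divide row 1 by 2; eliminate column x3 from the other rows.
In the new row 1, the x2 entry is the old entry divided by the pivot: 2/2 = 1.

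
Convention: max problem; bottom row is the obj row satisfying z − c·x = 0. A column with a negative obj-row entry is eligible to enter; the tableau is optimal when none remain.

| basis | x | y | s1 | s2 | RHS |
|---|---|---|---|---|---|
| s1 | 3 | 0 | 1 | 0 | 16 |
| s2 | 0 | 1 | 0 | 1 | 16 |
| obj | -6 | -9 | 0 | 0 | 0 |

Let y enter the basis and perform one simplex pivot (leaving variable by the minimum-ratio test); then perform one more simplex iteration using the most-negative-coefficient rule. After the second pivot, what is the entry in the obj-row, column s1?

Ratio test on column y — row 1: entry 0 ≤ 0; row 2: 16/1 = 16. Minimum is 16 at row 2 (s2 leaves); pivot element 1.
Divide row 2 by 1; eliminate column y from the other rows.
Second iteration: most negative obj-row entry is -6 in column x, so x enters.
Ratio test on column x — row 1: 16/3 = 16/3; row 2: entry 0 ≤ 0. Minimum is 16/3 at row 1 (s1 leaves); pivot element 3.
Divide row 1 by 3; eliminate column x from the other rows.
After both pivots, the entry at the obj-row, column s1 is 2.

2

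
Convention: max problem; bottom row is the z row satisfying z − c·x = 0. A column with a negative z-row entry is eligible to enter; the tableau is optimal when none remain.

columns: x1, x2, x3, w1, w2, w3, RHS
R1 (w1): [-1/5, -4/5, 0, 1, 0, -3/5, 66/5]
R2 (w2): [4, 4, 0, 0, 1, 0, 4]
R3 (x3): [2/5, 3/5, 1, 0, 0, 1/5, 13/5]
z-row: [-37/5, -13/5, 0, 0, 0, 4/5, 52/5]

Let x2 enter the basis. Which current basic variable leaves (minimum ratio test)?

w2

Column x2 entries and ratios — w1: -4/5 ≤ 0, skip; w2: 4/4 = 1; x3: (13/5)/(3/5) = 13/3.
Smallest ratio is 1 in the row of w2, so w2 leaves.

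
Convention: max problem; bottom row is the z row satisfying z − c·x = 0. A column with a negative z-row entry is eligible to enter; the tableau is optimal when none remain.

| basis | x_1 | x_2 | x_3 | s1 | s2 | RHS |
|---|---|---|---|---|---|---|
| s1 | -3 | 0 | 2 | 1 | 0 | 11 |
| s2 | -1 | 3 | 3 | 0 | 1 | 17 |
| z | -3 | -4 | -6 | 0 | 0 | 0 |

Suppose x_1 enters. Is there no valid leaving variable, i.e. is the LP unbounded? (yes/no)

yes

Every constraint-row entry in column x_1 is ≤ 0, so increasing x_1 is unbounded.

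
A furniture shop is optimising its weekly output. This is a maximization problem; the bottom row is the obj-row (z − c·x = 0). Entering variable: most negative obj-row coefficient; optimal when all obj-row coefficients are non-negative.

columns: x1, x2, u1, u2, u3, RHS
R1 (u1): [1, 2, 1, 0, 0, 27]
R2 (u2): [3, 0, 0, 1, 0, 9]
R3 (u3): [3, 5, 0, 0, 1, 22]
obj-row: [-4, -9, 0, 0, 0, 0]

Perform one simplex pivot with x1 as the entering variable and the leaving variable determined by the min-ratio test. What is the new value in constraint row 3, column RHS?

13

Ratio test on column x1 — row 1: 27/1 = 27; row 2: 9/3 = 3; row 3: 22/3 = 22/3. Minimum is 3 at row 2 (u2 leaves); pivot element 3.
Divide row 2 by 3; eliminate column x1 from the other rows.
Row 3 update in column RHS: 22 − 3·3 = 13.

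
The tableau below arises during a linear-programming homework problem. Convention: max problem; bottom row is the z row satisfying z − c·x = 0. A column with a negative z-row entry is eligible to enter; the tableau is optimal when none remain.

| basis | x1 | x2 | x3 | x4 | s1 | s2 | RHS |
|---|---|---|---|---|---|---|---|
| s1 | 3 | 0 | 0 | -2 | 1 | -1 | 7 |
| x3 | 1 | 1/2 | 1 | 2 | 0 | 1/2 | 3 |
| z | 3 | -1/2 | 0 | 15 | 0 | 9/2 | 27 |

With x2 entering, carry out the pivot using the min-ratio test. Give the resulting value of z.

Ratio test on column x2 — row 1: entry 0 ≤ 0; row 2: 3/(1/2) = 6. Minimum is 6 at row 2 (x3 leaves); pivot element 1/2.
Pivot on row 2; the z-row RHS becomes 27 − (-1/2)·6 = 30.

30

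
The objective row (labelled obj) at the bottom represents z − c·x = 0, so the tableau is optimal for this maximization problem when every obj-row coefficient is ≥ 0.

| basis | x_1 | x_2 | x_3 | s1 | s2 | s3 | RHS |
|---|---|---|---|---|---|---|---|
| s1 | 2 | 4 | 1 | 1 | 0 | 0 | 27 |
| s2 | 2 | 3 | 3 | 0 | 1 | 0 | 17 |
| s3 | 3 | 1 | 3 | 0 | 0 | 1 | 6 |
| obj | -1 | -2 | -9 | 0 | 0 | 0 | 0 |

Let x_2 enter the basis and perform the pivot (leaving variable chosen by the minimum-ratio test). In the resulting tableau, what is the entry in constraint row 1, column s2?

-4/3

Ratio test on column x_2 — row 1: 27/4 = 27/4; row 2: 17/3 = 17/3; row 3: 6/1 = 6. Minimum is 17/3 at row 2 (s2 leaves); pivot element 3.
Divide row 2 by 3; eliminate column x_2 from the other rows.
Row 1 update in column s2: 0 − 4·(1/3) = -4/3.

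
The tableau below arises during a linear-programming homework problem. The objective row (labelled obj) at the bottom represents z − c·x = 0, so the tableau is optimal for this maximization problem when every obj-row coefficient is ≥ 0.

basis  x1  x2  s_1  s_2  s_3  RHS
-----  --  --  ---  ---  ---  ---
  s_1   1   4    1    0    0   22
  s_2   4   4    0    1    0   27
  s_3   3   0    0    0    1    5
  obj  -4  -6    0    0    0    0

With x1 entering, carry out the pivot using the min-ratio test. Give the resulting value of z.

20/3

Ratio test on column x1 — row 1: 22/1 = 22; row 2: 27/4 = 27/4; row 3: 5/3 = 5/3. Minimum is 5/3 at row 3 (s_3 leaves); pivot element 3.
Pivot on row 3; the obj-row RHS becomes 0 − (-4)·(5/3) = 20/3.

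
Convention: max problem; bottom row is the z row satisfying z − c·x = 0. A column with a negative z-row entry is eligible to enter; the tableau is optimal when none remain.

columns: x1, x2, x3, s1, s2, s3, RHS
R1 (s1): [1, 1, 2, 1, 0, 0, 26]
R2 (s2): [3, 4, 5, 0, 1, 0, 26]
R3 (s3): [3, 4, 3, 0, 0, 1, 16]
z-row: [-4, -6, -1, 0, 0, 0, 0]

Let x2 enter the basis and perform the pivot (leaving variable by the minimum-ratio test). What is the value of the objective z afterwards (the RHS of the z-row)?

24

Ratio test on column x2 — row 1: 26/1 = 26; row 2: 26/4 = 13/2; row 3: 16/4 = 4. Minimum is 4 at row 3 (s3 leaves); pivot element 4.
Pivot on row 3; the z-row RHS becomes 0 − (-6)·4 = 24.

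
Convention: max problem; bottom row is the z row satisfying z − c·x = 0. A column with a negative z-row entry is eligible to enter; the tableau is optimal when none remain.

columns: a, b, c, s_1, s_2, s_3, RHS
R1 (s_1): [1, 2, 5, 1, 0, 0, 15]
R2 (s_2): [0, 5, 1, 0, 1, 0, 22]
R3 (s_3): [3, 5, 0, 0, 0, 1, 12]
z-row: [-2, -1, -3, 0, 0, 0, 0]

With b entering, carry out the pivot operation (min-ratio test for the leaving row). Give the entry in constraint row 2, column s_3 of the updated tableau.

Ratio test on column b — row 1: 15/2 = 15/2; row 2: 22/5 = 22/5; row 3: 12/5 = 12/5. Minimum is 12/5 at row 3 (s_3 leaves); pivot element 5.
Divide row 3 by 5; eliminate column b from the other rows.
Row 2 update in column s_3: 0 − 5·(1/5) = -1.

-1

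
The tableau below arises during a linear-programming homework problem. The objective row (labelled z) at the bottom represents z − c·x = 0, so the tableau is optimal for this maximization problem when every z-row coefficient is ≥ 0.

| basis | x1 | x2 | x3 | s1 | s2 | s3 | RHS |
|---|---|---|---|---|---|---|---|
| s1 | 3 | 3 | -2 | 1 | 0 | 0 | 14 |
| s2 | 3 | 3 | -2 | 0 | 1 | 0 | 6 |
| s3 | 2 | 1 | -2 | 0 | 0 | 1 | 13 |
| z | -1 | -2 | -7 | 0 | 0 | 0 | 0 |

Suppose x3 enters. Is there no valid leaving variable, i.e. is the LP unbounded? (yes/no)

yes

Every constraint-row entry in column x3 is ≤ 0, so increasing x3 is unbounded.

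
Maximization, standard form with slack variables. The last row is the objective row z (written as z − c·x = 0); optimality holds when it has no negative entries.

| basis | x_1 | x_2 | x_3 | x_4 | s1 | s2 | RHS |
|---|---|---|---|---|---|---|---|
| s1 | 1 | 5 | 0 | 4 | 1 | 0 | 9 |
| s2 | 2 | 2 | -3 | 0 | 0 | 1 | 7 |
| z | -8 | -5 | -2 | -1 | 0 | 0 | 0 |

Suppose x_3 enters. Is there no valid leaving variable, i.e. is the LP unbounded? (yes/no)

yes

Every constraint-row entry in column x_3 is ≤ 0, so increasing x_3 is unbounded.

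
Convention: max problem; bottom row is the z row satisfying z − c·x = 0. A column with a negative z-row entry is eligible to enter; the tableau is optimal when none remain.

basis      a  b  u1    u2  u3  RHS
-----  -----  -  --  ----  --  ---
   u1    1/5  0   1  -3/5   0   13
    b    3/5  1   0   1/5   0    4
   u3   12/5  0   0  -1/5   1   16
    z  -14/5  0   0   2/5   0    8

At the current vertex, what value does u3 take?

u3 is basic (row 3); its value is the RHS of that row, 16.

16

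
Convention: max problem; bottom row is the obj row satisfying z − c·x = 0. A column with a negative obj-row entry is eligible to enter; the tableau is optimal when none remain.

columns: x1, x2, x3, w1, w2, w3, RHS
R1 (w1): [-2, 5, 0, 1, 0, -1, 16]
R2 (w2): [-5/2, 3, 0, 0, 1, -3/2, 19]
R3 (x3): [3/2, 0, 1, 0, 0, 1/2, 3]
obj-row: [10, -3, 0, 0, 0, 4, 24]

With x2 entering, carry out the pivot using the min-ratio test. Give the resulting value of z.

Ratio test on column x2 — row 1: 16/5 = 16/5; row 2: 19/3 = 19/3; row 3: entry 0 ≤ 0. Minimum is 16/5 at row 1 (w1 leaves); pivot element 5.
Pivot on row 1; the obj-row RHS becomes 24 − (-3)·(16/5) = 168/5.

168/5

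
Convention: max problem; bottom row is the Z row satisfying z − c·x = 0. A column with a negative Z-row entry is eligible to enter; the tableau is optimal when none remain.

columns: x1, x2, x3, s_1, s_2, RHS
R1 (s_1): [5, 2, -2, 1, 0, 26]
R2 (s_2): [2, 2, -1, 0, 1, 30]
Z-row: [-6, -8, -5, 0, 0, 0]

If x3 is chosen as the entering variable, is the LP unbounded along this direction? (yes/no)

Every constraint-row entry in column x3 is ≤ 0, so increasing x3 is unbounded.

yes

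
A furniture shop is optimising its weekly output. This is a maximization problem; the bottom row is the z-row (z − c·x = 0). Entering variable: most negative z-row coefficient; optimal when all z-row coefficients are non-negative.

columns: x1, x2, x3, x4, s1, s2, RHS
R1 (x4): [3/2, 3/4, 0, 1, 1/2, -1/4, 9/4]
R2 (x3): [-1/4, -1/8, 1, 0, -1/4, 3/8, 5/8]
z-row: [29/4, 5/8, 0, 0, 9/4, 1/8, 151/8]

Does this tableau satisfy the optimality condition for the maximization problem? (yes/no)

Every z-row coefficient is ≥ 0, so the tableau is optimal.

yes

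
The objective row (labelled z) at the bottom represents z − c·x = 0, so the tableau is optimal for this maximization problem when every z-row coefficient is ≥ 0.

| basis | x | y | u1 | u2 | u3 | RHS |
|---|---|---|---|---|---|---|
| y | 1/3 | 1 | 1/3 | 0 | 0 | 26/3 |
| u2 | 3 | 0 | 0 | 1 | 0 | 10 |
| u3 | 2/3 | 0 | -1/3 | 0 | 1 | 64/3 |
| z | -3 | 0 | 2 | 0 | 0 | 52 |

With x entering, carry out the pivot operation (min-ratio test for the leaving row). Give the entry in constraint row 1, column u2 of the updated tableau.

-1/9

Ratio test on column x — row 1: (26/3)/(1/3) = 26; row 2: 10/3 = 10/3; row 3: (64/3)/(2/3) = 32. Minimum is 10/3 at row 2 (u2 leaves); pivot element 3.
Divide row 2 by 3; eliminate column x from the other rows.
Row 1 update in column u2: 0 − (1/3)·(1/3) = -1/9.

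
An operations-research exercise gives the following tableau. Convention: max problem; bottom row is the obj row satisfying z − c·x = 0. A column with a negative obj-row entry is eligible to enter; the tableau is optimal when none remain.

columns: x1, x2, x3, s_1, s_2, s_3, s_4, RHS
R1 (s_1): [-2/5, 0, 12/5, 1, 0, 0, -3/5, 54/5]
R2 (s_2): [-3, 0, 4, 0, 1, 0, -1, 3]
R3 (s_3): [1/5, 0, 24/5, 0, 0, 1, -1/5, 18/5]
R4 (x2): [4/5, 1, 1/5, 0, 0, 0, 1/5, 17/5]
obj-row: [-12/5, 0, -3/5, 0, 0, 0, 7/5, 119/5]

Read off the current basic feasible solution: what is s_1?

54/5

s_1 is basic (row 1); its value is the RHS of that row, 54/5.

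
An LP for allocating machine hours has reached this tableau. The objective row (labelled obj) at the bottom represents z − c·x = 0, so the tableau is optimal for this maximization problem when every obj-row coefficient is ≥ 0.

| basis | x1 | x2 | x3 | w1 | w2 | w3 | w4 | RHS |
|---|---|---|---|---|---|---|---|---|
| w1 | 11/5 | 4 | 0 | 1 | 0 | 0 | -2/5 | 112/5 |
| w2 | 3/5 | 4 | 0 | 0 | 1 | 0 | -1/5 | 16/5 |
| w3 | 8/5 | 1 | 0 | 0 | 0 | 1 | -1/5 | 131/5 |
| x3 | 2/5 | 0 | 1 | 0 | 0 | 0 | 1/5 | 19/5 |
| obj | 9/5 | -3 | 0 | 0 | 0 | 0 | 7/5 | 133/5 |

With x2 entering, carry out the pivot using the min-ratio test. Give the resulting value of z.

29

Ratio test on column x2 — row 1: (112/5)/4 = 28/5; row 2: (16/5)/4 = 4/5; row 3: (131/5)/1 = 131/5; row 4: entry 0 ≤ 0. Minimum is 4/5 at row 2 (w2 leaves); pivot element 4.
Pivot on row 2; the obj-row RHS becomes 133/5 − (-3)·(4/5) = 29.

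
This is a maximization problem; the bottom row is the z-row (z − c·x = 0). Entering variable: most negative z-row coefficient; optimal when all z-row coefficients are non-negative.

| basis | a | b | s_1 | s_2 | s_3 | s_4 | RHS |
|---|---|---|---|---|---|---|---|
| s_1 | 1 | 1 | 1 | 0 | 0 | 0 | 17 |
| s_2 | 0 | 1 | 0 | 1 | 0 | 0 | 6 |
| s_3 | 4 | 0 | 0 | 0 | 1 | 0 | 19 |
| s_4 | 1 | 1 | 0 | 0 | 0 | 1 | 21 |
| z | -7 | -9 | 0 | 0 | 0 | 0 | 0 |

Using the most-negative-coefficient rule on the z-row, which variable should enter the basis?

Negative z-row entries: a: -7, b: -9.
The most negative is -9 in column b, so b enters.

b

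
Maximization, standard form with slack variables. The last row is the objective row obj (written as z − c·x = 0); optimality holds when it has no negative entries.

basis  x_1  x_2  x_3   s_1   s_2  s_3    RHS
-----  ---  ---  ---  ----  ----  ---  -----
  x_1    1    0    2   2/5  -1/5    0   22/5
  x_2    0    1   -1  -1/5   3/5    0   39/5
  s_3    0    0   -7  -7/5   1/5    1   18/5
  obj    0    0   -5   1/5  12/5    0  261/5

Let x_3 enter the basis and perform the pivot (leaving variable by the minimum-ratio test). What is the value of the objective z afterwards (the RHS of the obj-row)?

316/5

Ratio test on column x_3 — row 1: (22/5)/2 = 11/5; row 2: entry -1 ≤ 0; row 3: entry -7 ≤ 0. Minimum is 11/5 at row 1 (x_1 leaves); pivot element 2.
Pivot on row 1; the obj-row RHS becomes 261/5 − (-5)·(11/5) = 316/5.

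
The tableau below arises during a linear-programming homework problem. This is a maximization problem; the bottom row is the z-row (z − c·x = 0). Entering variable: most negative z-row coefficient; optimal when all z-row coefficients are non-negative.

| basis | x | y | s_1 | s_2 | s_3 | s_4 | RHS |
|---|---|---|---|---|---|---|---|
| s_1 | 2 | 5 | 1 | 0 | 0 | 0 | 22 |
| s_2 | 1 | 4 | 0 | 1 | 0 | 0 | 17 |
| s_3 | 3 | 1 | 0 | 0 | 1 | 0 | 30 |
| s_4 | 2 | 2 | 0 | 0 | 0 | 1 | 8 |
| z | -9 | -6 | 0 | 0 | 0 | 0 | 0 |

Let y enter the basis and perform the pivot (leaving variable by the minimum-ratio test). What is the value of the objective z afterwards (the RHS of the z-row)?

24

Ratio test on column y — row 1: 22/5 = 22/5; row 2: 17/4 = 17/4; row 3: 30/1 = 30; row 4: 8/2 = 4. Minimum is 4 at row 4 (s_4 leaves); pivot element 2.
Pivot on row 4; the z-row RHS becomes 0 − (-6)·4 = 24.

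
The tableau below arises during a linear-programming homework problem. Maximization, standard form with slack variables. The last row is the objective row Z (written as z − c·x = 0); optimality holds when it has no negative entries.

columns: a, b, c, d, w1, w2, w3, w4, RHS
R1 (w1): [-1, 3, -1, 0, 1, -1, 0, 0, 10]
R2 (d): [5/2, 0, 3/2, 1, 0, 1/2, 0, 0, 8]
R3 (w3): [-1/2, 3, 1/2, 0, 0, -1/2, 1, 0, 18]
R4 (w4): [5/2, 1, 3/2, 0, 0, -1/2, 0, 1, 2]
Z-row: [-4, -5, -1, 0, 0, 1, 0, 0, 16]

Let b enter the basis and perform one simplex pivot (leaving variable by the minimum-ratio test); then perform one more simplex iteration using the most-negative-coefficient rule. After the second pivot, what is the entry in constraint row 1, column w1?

Ratio test on column b — row 1: 10/3 = 10/3; row 2: entry 0 ≤ 0; row 3: 18/3 = 6; row 4: 2/1 = 2. Minimum is 2 at row 4 (w4 leaves); pivot element 1.
Divide row 4 by 1; eliminate column b from the other rows.
Second iteration: most negative Z-row entry is -3/2 in column w2, so w2 enters.
Ratio test on column w2 — row 1: 4/(1/2) = 8; row 2: 8/(1/2) = 16; row 3: 12/1 = 12; row 4: entry -1/2 ≤ 0. Minimum is 8 at row 1 (w1 leaves); pivot element 1/2.
Divide row 1 by 1/2; eliminate column w2 from the other rows.
After both pivots, the entry at constraint row 1, column w1 is 2.

2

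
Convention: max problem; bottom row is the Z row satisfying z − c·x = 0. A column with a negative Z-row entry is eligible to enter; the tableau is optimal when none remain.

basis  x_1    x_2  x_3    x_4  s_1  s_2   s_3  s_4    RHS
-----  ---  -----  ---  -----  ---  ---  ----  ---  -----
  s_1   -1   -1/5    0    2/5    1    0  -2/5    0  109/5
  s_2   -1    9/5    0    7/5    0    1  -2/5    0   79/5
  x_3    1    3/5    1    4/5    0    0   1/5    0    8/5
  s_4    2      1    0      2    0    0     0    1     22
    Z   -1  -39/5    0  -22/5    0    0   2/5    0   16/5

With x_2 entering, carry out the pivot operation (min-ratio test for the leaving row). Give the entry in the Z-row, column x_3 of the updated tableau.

13

Ratio test on column x_2 — row 1: entry -1/5 ≤ 0; row 2: (79/5)/(9/5) = 79/9; row 3: (8/5)/(3/5) = 8/3; row 4: 22/1 = 22. Minimum is 8/3 at row 3 (x_3 leaves); pivot element 3/5.
Divide row 3 by 3/5; eliminate column x_2 from the other rows.
Z-row update in column x_3: 0 − (-39/5)·(5/3) = 13.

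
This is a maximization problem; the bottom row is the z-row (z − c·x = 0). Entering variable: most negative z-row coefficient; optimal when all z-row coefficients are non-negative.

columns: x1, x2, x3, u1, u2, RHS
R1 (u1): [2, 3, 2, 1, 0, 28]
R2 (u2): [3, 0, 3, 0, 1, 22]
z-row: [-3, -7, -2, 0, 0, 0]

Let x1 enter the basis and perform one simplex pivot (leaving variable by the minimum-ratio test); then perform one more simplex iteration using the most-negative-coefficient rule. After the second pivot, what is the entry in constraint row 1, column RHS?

40/9

Ratio test on column x1 — row 1: 28/2 = 14; row 2: 22/3 = 22/3. Minimum is 22/3 at row 2 (u2 leaves); pivot element 3.
Divide row 2 by 3; eliminate column x1 from the other rows.
Second iteration: most negative z-row entry is -7 in column x2, so x2 enters.
Ratio test on column x2 — row 1: (40/3)/3 = 40/9; row 2: entry 0 ≤ 0. Minimum is 40/9 at row 1 (u1 leaves); pivot element 3.
Divide row 1 by 3; eliminate column x2 from the other rows.
After both pivots, the entry at constraint row 1, column RHS is 40/9.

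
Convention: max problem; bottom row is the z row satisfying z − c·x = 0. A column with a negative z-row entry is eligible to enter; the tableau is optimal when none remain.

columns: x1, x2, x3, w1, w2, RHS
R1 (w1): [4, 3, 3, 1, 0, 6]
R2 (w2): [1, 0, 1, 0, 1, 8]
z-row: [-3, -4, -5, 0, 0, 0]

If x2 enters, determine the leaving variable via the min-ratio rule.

Column x2 entries and ratios — w1: 6/3 = 2; w2: 0 ≤ 0, skip.
Smallest ratio is 2 in the row of w1, so w1 leaves.

w1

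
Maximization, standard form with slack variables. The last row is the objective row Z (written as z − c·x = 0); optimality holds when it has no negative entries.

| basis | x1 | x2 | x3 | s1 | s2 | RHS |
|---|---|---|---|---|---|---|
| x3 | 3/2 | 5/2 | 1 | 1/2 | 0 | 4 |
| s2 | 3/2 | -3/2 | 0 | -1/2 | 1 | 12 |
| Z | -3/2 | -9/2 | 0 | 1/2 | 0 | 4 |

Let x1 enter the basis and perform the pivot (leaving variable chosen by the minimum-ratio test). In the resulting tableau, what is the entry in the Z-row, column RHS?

Ratio test on column x1 — row 1: 4/(3/2) = 8/3; row 2: 12/(3/2) = 8. Minimum is 8/3 at row 1 (x3 leaves); pivot element 3/2.
Divide row 1 by 3/2; eliminate column x1 from the other rows.
Z-row update in column RHS: 4 − (-3/2)·(8/3) = 8.

8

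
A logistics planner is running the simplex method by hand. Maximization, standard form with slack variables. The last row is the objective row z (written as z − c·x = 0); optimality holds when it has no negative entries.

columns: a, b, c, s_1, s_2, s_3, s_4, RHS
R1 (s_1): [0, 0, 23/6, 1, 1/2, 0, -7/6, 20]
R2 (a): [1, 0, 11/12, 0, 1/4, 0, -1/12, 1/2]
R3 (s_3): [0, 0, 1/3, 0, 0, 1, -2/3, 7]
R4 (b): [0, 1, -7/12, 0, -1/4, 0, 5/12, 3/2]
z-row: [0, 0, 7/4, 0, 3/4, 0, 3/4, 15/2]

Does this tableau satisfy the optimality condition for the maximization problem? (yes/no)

yes

Every z-row coefficient is ≥ 0, so the tableau is optimal.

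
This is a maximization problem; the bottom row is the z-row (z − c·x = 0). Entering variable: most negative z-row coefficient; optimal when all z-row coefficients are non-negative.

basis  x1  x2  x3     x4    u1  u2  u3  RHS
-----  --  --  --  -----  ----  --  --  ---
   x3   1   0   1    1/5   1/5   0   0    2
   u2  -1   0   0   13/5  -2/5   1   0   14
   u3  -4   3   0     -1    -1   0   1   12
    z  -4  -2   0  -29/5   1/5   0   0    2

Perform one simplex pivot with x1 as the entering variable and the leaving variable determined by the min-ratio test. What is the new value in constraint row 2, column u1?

-1/5

Ratio test on column x1 — row 1: 2/1 = 2; row 2: entry -1 ≤ 0; row 3: entry -4 ≤ 0. Minimum is 2 at row 1 (x3 leaves); pivot element 1.
Divide row 1 by 1; eliminate column x1 from the other rows.
Row 2 update in column u1: -2/5 − (-1)·(1/5) = -1/5.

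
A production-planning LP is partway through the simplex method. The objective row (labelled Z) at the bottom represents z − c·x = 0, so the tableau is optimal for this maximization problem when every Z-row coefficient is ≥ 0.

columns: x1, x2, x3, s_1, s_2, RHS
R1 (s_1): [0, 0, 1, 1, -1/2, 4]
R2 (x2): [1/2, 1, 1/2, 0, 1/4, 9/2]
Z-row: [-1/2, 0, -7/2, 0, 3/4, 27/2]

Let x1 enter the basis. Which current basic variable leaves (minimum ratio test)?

x2

Column x1 entries and ratios — s_1: 0 ≤ 0, skip; x2: (9/2)/(1/2) = 9.
Smallest ratio is 9 in the row of x2, so x2 leaves.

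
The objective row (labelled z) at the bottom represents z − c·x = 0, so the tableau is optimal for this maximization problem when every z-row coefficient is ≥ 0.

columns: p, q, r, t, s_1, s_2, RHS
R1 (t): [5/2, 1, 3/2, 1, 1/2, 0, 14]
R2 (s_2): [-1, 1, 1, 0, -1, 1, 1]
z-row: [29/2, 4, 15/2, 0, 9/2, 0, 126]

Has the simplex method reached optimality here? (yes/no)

Every z-row coefficient is ≥ 0, so the tableau is optimal.

yes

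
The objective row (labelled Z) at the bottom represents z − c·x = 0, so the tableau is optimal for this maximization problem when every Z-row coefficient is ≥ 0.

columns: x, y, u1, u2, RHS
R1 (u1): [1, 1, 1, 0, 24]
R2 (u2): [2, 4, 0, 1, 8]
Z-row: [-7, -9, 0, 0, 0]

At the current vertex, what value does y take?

0

y is not in the basis, so in the current basic feasible solution y = 0.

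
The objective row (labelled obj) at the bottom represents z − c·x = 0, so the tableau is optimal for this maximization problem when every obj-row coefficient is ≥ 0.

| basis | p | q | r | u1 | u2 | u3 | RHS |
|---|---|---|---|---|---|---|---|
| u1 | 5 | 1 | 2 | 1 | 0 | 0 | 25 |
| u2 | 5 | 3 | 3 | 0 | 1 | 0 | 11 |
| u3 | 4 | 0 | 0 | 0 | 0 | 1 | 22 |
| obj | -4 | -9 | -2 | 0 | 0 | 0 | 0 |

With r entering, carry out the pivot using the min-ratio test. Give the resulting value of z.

Ratio test on column r — row 1: 25/2 = 25/2; row 2: 11/3 = 11/3; row 3: entry 0 ≤ 0. Minimum is 11/3 at row 2 (u2 leaves); pivot element 3.
Pivot on row 2; the obj-row RHS becomes 0 − (-2)·(11/3) = 22/3.

22/3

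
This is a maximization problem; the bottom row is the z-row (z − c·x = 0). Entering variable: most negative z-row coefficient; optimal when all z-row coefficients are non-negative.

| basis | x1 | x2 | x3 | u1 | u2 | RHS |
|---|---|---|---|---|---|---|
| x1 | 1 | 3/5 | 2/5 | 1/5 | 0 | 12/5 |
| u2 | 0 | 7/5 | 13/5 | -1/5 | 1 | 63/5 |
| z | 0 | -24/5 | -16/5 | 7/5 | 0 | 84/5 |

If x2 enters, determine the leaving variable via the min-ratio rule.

x1

Column x2 entries and ratios — x1: (12/5)/(3/5) = 4; u2: (63/5)/(7/5) = 9.
Smallest ratio is 4 in the row of x1, so x1 leaves.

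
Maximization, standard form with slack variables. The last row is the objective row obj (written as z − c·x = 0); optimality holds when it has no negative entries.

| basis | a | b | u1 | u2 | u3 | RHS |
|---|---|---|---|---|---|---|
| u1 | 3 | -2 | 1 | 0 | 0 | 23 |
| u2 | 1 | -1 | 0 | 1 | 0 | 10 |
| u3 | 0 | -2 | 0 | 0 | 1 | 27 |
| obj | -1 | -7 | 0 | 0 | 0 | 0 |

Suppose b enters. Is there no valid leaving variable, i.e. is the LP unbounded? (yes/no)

Every constraint-row entry in column b is ≤ 0, so increasing b is unbounded.

yes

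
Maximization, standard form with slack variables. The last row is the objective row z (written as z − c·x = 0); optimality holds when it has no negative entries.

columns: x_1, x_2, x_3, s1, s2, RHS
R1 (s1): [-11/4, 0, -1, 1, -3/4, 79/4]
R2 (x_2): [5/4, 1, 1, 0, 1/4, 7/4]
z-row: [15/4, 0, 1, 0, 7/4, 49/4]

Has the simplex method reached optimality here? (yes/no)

Every z-row coefficient is ≥ 0, so the tableau is optimal.

yes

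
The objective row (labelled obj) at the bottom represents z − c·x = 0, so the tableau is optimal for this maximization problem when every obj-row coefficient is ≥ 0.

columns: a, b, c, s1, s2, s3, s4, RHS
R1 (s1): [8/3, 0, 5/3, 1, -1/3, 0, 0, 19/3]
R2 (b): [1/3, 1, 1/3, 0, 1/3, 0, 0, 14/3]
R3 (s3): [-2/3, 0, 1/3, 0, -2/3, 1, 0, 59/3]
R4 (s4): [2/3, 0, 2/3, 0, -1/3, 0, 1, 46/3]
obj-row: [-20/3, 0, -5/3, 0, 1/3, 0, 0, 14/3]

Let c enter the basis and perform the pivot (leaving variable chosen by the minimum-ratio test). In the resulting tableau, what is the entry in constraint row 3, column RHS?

Ratio test on column c — row 1: (19/3)/(5/3) = 19/5; row 2: (14/3)/(1/3) = 14; row 3: (59/3)/(1/3) = 59; row 4: (46/3)/(2/3) = 23. Minimum is 19/5 at row 1 (s1 leaves); pivot element 5/3.
Divide row 1 by 5/3; eliminate column c from the other rows.
Row 3 update in column RHS: 59/3 − (1/3)·(19/5) = 92/5.

92/5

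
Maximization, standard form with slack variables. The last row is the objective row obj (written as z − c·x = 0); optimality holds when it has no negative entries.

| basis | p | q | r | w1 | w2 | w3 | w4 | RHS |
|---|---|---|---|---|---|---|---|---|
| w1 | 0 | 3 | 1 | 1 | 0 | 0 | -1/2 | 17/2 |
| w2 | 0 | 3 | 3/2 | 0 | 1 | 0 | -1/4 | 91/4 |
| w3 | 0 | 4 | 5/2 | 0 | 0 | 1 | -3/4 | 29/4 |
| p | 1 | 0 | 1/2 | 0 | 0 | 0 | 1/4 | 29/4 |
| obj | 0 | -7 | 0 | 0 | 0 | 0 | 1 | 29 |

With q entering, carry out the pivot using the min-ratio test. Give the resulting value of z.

Ratio test on column q — row 1: (17/2)/3 = 17/6; row 2: (91/4)/3 = 91/12; row 3: (29/4)/4 = 29/16; row 4: entry 0 ≤ 0. Minimum is 29/16 at row 3 (w3 leaves); pivot element 4.
Pivot on row 3; the obj-row RHS becomes 29 − (-7)·(29/16) = 667/16.

667/16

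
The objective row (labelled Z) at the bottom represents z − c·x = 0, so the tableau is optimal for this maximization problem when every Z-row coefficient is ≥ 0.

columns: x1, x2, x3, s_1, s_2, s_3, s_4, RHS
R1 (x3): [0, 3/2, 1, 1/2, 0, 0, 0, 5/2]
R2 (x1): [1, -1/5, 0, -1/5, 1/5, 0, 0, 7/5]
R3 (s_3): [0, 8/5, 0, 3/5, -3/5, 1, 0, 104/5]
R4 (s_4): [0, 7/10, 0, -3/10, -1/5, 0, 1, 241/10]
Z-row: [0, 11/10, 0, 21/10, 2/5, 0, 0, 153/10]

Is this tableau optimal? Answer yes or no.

Every Z-row coefficient is ≥ 0, so the tableau is optimal.

yes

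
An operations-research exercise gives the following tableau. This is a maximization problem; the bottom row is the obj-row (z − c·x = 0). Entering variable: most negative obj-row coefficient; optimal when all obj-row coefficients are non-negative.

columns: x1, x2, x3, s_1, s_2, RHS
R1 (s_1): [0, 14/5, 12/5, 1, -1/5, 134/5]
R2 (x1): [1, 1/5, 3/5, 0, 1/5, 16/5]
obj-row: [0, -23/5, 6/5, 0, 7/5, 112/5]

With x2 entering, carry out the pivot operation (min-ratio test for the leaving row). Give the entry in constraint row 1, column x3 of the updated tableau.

Ratio test on column x2 — row 1: (134/5)/(14/5) = 67/7; row 2: (16/5)/(1/5) = 16. Minimum is 67/7 at row 1 (s_1 leaves); pivot element 14/5.
Divide row 1 by 14/5; eliminate column x2 from the other rows.
In the new row 1, the x3 entry is the old entry divided by the pivot: (12/5)/(14/5) = 6/7.

6/7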